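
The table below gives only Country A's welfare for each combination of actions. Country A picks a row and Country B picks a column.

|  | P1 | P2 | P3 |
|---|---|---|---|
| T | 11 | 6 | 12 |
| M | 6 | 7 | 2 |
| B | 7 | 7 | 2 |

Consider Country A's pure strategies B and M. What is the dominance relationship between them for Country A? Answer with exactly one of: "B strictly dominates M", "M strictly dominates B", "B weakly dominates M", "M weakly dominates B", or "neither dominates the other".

B weakly dominates M

B's payoffs vs M's, by Country B's action — P1: 7>6, P2: 7=7, P3: 2=2.
B is at least as good everywhere and strictly better somewhere (tied only at P2, P3), so B weakly but not strictly dominates M.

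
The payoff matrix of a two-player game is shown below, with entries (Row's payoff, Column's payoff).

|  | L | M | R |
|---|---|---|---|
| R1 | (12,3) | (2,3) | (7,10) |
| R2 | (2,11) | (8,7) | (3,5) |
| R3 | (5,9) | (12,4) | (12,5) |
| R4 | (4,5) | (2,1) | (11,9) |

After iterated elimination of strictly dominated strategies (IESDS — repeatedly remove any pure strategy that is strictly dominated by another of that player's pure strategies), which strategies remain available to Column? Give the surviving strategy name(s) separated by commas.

Row R2 is eliminated: R3 beats it against every remaining column (L: 5>2, M: 12>8, R: 12>3).
Row R4 is eliminated: R3 beats it against every remaining column (L: 5>4, M: 12>2, R: 12>11).
For Column, R strictly dominates M on the remaining rows (R1: 10>3, R3: 5>4); eliminate M.
Among the remaining strategies, none is strictly dominated by another pure strategy of the same player, so the elimination stops.
Surviving strategies — Row: {R1, R3}; Column: {L, R}.

L, R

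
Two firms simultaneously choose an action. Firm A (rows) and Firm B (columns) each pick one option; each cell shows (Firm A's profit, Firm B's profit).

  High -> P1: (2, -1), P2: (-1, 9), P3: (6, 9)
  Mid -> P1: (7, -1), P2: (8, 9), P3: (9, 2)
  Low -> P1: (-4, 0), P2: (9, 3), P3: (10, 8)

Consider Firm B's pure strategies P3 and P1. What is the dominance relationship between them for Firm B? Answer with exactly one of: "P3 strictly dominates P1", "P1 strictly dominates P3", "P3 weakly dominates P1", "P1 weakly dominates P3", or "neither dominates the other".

P3 strictly dominates P1

Compare P3 to P1 across each opponent action: High: 9>-1, Mid: 2>-1, Low: 8>0.
Every comparison favours P3, so P3 strictly dominates P1.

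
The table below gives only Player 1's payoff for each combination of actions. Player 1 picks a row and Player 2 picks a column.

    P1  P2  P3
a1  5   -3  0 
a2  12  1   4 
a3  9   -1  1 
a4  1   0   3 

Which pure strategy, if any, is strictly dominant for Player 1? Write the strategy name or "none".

a2

a2 vs a1: P1: 12>5, P2: 1>-3, P3: 4>0.
a2 vs a3: P1: 12>9, P2: 1>-1, P3: 4>1.
a2 vs a4: P1: 12>1, P2: 1>0, P3: 4>3.
a2 strictly beats every other strategy against every opponent action, so it is strictly dominant.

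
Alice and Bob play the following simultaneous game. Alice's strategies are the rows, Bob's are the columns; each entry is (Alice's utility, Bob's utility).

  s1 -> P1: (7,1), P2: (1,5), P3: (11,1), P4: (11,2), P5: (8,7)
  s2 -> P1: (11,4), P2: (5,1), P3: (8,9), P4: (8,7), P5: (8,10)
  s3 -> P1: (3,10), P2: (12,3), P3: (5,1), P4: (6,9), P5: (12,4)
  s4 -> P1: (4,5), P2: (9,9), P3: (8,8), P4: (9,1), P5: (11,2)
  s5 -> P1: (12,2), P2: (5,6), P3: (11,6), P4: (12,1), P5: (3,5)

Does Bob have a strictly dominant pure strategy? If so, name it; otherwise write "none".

P1 fails to dominate P2 at s1 (1<5).
P2 fails to dominate P1 at s2 (1<4).
P3 fails to dominate P1 at s1 (1=1).
P4 fails to dominate P1 at s3 (9<10).
P5 fails to dominate P1 at s3 (4<10).
No single strategy dominates all the others.

none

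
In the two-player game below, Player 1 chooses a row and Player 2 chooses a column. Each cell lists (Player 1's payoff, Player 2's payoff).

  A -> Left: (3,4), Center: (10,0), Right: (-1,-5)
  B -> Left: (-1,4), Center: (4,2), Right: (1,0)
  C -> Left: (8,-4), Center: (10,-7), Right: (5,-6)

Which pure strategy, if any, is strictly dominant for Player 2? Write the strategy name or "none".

Left

Left vs Center: A: 4>0, B: 4>2, C: -4>-7.
Left vs Right: A: 4>-5, B: 4>0, C: -4>-6.
Left strictly beats every other strategy against every opponent action, so it is strictly dominant.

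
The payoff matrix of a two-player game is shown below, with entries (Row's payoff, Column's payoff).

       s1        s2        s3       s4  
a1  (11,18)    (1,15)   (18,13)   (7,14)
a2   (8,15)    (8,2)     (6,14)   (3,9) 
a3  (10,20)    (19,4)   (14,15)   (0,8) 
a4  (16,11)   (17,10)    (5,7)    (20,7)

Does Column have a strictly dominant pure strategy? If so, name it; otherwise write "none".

s1

s1 vs s2: a1: 18>15, a2: 15>2, a3: 20>4, a4: 11>10.
s1 vs s3: a1: 18>13, a2: 15>14, a3: 20>15, a4: 11>7.
s1 vs s4: a1: 18>14, a2: 15>9, a3: 20>8, a4: 11>7.
s1 strictly beats every other strategy against every opponent action, so it is strictly dominant.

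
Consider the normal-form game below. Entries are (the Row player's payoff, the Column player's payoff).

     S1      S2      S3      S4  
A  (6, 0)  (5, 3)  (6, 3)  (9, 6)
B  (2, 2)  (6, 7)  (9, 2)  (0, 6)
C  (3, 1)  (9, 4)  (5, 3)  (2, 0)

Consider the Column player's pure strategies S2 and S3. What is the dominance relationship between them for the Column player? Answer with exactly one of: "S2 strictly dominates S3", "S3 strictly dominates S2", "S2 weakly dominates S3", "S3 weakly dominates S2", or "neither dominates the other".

S2 weakly dominates S3

Compare S2 to S3 across each opponent action: A: 3=3, B: 7>2, C: 4>3.
S2 is at least as good everywhere and strictly better somewhere (tied only at A), so S2 weakly but not strictly dominates S3.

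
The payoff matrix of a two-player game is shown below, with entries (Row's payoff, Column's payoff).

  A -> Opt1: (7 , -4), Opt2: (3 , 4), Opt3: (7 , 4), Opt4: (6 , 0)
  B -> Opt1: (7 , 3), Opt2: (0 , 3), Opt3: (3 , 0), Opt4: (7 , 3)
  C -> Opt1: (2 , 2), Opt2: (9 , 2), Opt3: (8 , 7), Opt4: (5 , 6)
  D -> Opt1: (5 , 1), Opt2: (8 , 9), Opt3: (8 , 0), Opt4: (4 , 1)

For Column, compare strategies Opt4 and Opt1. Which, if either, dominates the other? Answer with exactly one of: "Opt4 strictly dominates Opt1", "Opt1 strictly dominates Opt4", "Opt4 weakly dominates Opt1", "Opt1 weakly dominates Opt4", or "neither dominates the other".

Opt4's payoffs vs Opt1's, by Row's action — A: 0>-4, B: 3=3, C: 6>2, D: 1=1.
Opt4 is at least as good everywhere and strictly better somewhere (tied only at B, D), so Opt4 weakly but not strictly dominates Opt1.

Opt4 weakly dominates Opt1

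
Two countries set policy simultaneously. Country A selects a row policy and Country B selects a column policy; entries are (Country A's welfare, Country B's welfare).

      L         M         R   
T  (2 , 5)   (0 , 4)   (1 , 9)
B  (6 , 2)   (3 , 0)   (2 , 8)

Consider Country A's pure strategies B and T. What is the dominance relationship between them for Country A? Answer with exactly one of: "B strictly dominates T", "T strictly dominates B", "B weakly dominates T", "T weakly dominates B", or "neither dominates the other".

B strictly dominates T

Compare B to T across each opponent action: L: 6>2, M: 3>0, R: 2>1.
B gives a strictly higher payoff against each opponent action, so B strictly dominates T.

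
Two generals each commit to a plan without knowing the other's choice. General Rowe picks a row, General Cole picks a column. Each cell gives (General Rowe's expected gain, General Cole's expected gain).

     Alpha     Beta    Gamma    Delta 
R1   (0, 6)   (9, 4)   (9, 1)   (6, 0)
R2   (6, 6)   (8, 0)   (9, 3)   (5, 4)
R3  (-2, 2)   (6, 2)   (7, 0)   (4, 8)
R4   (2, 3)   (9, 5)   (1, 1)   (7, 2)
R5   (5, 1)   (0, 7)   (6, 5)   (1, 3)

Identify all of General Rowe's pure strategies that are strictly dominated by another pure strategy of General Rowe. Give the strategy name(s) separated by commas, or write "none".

R3, R5

R1: no other strategy beats it everywhere (R2 at Beta (9>8); R3 at Alpha (0>-2); R4 at Beta (9=9); R5 at Beta (9>0)).
R2: no other strategy beats it everywhere (R1 at Alpha (6>0); R3 at Alpha (6>-2); R4 at Alpha (6>2); R5 at Alpha (6>5)).
R1 strictly dominates R3 — Alpha: 0>-2, Beta: 9>6, Gamma: 9>7, Delta: 6>4.
Nothing dominates R4: R1 at Alpha (2>0); R2 at Beta (9>8); R3 at Alpha (2>-2); R5 at Beta (9>0).
R2 strictly dominates R5 — Alpha: 6>5, Beta: 8>0, Gamma: 9>6, Delta: 5>1.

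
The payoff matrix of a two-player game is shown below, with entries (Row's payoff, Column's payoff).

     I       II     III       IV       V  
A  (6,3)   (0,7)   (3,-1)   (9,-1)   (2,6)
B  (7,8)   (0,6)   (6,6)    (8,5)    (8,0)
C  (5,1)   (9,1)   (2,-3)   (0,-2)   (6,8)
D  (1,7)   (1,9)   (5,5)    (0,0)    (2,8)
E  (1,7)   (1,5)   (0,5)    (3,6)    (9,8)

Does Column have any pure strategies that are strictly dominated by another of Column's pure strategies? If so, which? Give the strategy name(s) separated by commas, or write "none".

III, IV

I is not dominated — it holds its own against II at B (8>6); III at A (3>-1); IV at A (3>-1); V at B (8>0).
II: no other strategy beats it everywhere (I at A (7>3); III at A (7>-1); IV at A (7>-1); V at A (7>6)).
III is strictly dominated by I (A: 3>-1, B: 8>6, C: 1>-3, D: 7>5, E: 7>5).
IV is strictly dominated by I (A: 3>-1, B: 8>5, C: 1>-2, D: 7>0, E: 7>6).
Nothing dominates V: I at A (6>3); II at C (8>1); III at A (6>-1); IV at A (6>-1).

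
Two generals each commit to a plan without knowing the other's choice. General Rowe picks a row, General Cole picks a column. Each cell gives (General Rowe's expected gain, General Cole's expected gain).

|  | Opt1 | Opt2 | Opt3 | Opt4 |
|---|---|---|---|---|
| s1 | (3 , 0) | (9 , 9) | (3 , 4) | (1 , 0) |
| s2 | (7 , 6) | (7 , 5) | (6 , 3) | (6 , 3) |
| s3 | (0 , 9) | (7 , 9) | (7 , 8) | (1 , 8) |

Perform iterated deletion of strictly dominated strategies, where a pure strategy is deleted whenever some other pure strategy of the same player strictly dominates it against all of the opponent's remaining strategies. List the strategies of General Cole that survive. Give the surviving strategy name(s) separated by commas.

For General Cole, Opt2 strictly dominates Opt3 on the remaining rows (s1: 9>4, s2: 5>3, s3: 9>8); eliminate Opt3.
Column Opt4 is eliminated: Opt2 beats it against every remaining row (s1: 9>0, s2: 5>3, s3: 9>8).
General Rowe's strategy s3 is strictly dominated by s1 (Opt1: 3>0, Opt2: 9>7) and is removed.
Among the remaining strategies, none is strictly dominated by another pure strategy of the same player, so the elimination stops.
Surviving strategies — General Rowe: {s1, s2}; General Cole: {Opt1, Opt2}.

Opt1, Opt2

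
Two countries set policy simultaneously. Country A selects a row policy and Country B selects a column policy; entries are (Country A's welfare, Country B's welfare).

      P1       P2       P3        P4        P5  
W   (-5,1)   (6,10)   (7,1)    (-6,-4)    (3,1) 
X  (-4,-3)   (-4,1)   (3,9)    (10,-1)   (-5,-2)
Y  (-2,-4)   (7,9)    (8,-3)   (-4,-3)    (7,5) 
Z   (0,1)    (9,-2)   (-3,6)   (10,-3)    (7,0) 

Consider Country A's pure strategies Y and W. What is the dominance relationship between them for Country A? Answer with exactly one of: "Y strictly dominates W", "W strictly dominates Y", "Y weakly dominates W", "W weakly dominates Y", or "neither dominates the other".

Y strictly dominates W

Y's payoffs vs W's, by Country B's action — P1: -2>-5, P2: 7>6, P3: 8>7, P4: -4>-6, P5: 7>3.
Y gives a strictly higher payoff against every action of Country B, so Y strictly dominates W.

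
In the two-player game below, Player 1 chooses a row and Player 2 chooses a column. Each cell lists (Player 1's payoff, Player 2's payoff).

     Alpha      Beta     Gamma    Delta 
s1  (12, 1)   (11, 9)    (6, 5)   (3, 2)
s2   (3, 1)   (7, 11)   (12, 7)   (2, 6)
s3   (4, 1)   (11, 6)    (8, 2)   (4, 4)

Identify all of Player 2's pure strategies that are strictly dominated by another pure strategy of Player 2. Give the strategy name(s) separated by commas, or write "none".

Alpha, Gamma, Delta

Alpha is strictly dominated by Beta (s1: 9>1, s2: 11>1, s3: 6>1).
Beta: no other strategy beats it everywhere (Alpha at s1 (9>1); Gamma at s1 (9>5); Delta at s1 (9>2)).
Gamma is strictly dominated by Beta (s1: 9>5, s2: 11>7, s3: 6>2).
Delta is strictly dominated by Beta (s1: 9>2, s2: 11>6, s3: 6>4).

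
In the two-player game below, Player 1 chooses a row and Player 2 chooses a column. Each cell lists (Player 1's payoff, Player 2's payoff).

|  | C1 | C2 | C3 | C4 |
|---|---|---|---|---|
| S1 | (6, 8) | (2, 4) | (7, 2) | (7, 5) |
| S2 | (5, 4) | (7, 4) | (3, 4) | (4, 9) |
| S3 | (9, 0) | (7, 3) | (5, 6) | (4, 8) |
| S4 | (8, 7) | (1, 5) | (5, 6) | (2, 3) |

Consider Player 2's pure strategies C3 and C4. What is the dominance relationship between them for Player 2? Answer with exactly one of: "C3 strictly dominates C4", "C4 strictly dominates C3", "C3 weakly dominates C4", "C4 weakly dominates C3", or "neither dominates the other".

C3's payoffs vs C4's, by Player 1's action — S1: 2<5, S2: 4<9, S3: 6<8, S4: 6>3.
C3 does better at S4 but worse at S1, S2, S3; neither strategy dominates the other.

neither dominates the other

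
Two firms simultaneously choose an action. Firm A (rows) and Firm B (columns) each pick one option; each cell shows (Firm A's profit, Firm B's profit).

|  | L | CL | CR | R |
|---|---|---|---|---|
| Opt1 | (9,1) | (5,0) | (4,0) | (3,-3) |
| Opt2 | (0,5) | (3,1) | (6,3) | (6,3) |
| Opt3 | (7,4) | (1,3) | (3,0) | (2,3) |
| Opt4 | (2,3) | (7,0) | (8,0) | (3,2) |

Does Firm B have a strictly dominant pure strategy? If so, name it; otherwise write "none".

L

L vs CL: Opt1: 1>0, Opt2: 5>1, Opt3: 4>3, Opt4: 3>0.
L vs CR: Opt1: 1>0, Opt2: 5>3, Opt3: 4>0, Opt4: 3>0.
L vs R: Opt1: 1>-3, Opt2: 5>3, Opt3: 4>3, Opt4: 3>2.
L strictly beats every other strategy against every opponent action, so it is strictly dominant.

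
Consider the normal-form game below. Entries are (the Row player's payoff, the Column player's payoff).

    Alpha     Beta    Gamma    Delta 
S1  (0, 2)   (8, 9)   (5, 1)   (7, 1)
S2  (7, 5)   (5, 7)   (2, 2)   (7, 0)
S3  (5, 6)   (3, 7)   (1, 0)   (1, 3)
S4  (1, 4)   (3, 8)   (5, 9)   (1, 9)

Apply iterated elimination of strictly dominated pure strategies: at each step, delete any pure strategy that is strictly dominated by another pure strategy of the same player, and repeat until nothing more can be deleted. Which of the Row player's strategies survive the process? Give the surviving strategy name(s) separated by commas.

Row S3 is eliminated: S2 beats it against every remaining column (Alpha: 7>5, Beta: 5>3, Gamma: 2>1, Delta: 7>1).
For the Column player, Beta strictly dominates Alpha on the remaining rows (S1: 9>2, S2: 7>5, S4: 8>4); eliminate Alpha.
Among the remaining strategies, none is strictly dominated by another pure strategy of the same player, so the elimination stops.
Surviving strategies — the Row player: {S1, S2, S4}; the Column player: {Beta, Gamma, Delta}.

S1, S2, S4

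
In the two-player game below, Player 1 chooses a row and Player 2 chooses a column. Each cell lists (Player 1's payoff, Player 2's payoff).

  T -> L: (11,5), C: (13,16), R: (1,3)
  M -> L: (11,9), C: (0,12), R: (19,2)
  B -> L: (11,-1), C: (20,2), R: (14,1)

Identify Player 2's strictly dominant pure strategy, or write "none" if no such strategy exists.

C vs L: T: 16>5, M: 12>9, B: 2>-1.
C vs R: T: 16>3, M: 12>2, B: 2>1.
C strictly beats every other strategy against every opponent action, so it is strictly dominant.

C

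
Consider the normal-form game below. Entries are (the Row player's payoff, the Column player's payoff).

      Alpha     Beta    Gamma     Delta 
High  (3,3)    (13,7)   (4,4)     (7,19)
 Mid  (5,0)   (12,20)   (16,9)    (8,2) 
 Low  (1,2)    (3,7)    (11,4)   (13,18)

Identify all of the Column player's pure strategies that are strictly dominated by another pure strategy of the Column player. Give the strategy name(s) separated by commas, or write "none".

Beta strictly dominates Alpha — High: 7>3, Mid: 20>0, Low: 7>2.
Beta: no other strategy beats it everywhere (Alpha at High (7>3); Gamma at High (7>4); Delta at Mid (20>2)).
Beta strictly dominates Gamma — High: 7>4, Mid: 20>9, Low: 7>4.
Delta: no other strategy beats it everywhere (Alpha at High (19>3); Beta at High (19>7); Gamma at High (19>4)).

Alpha, Gamma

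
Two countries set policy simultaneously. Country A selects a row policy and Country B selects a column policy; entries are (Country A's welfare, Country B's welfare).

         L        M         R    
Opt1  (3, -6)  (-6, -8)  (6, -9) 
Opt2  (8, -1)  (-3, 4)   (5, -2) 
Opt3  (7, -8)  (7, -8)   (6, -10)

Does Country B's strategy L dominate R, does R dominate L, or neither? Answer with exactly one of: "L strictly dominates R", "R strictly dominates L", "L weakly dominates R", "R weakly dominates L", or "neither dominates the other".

L strictly dominates R

Compare L to R across each choice by Country A: Opt1: -6>-9, Opt2: -1>-2, Opt3: -8>-10.
Every comparison favours L, so L strictly dominates R.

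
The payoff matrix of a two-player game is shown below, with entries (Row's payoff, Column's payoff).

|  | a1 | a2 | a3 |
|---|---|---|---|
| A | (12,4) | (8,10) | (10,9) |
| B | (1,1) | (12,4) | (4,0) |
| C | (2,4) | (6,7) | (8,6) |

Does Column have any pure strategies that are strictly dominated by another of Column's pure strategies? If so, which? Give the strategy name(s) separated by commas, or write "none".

a1, a3

a2 strictly dominates a1 — A: 10>4, B: 4>1, C: 7>4.
a2 is not dominated — it holds its own against a1 at A (10>4); a3 at A (10>9).
a2 strictly dominates a3 — A: 10>9, B: 4>0, C: 7>6.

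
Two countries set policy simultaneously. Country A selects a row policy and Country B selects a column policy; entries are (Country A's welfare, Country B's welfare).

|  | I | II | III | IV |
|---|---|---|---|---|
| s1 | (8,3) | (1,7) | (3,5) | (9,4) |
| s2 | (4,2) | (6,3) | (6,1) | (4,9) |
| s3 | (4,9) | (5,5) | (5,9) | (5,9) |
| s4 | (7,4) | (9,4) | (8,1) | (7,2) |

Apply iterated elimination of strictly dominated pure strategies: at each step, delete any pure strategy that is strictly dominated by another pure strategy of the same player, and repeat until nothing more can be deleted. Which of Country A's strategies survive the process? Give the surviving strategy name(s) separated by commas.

For Country A, s4 strictly dominates s2 on the remaining columns (I: 7>4, II: 9>6, III: 8>6, IV: 7>4); eliminate s2.
Country A's strategy s3 is strictly dominated by s4 (I: 7>4, II: 9>5, III: 8>5, IV: 7>5) and is removed.
For Country B, II strictly dominates III on the remaining rows (s1: 7>5, s4: 4>1); eliminate III.
Column IV is eliminated: II beats it against every remaining row (s1: 7>4, s4: 4>2).
Among the remaining strategies, none is strictly dominated by another pure strategy of the same player, so the elimination stops.
Surviving strategies — Country A: {s1, s4}; Country B: {I, II}.

s1, s4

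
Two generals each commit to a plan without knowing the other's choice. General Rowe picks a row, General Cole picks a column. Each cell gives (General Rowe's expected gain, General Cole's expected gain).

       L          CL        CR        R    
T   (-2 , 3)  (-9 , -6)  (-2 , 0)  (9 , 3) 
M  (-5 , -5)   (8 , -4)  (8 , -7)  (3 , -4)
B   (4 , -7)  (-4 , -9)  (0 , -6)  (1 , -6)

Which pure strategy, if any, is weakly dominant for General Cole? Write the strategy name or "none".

R vs L: T: 3=3, M: -4>-5, B: -6>-7.
R vs CL: T: 3>-6, M: -4=-4, B: -6>-9.
R vs CR: T: 3>0, M: -4>-7, B: -6=-6.
R is at least as good as every other strategy against every opponent action, so it is weakly dominant.

R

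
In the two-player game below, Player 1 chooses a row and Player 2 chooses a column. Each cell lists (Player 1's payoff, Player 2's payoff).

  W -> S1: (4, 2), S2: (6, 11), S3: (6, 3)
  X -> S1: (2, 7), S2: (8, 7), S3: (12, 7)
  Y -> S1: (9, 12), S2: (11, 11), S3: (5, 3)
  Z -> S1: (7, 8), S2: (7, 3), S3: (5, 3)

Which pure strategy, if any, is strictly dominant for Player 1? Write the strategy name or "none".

none

W fails to dominate X at S2 (6<8).
X fails to dominate W at S1 (2<4).
Y fails to dominate W at S3 (5<6).
Z fails to dominate W at S3 (5<6).
No single strategy dominates all the others.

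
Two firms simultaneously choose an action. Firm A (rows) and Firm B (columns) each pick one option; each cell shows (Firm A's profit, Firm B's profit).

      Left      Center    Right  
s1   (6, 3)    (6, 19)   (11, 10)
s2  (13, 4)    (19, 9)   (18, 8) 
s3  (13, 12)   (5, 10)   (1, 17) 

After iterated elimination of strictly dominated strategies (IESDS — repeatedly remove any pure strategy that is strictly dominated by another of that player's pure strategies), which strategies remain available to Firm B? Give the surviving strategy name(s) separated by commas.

Center

For Firm A, s2 strictly dominates s1 on the remaining columns (Left: 13>6, Center: 19>6, Right: 18>11); eliminate s1.
For Firm B, Right strictly dominates Left on the remaining rows (s2: 8>4, s3: 17>12); eliminate Left.
For Firm A, s2 strictly dominates s3 on the remaining columns (Center: 19>5, Right: 18>1); eliminate s3.
For Firm B, Center strictly dominates Right on the remaining rows (s2: 9>8); eliminate Right.
Among the remaining strategies, none is strictly dominated by another pure strategy of the same player, so the elimination stops.
Surviving strategies — Firm A: {s2}; Firm B: {Center}.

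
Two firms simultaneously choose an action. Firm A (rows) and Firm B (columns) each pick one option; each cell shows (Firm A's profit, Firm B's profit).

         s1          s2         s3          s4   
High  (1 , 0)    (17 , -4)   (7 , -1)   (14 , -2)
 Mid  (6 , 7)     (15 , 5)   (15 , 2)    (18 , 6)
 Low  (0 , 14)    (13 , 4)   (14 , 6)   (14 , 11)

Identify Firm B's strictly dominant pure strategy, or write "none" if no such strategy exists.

s1

s1 vs s2: High: 0>-4, Mid: 7>5, Low: 14>4.
s1 vs s3: High: 0>-1, Mid: 7>2, Low: 14>6.
s1 vs s4: High: 0>-2, Mid: 7>6, Low: 14>11.
s1 strictly beats every other strategy against every opponent action, so it is strictly dominant.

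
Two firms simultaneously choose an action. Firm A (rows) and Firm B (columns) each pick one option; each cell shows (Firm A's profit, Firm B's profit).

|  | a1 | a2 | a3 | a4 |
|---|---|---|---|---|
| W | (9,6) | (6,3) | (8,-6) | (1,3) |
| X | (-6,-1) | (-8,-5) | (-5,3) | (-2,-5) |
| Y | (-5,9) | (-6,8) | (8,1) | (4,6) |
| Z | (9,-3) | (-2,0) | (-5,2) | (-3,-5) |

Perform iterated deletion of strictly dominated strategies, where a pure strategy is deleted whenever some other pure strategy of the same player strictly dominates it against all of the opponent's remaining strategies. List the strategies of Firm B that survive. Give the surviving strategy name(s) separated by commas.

a1, a2, a3

Row X is eliminated: W beats it against every remaining column (a1: 9>-6, a2: 6>-8, a3: 8>-5, a4: 1>-2).
Firm B's strategy a4 is strictly dominated by a1 (W: 6>3, Y: 9>6, Z: -3>-5) and is removed.
Among the remaining strategies, none is strictly dominated by another pure strategy of the same player, so the elimination stops.
Surviving strategies — Firm A: {W, Y, Z}; Firm B: {a1, a2, a3}.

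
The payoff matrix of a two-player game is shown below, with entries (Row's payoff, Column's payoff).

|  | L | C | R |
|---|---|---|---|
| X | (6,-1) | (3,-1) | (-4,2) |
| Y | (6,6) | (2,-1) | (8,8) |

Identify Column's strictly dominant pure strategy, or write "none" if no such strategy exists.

R vs L: X: 2>-1, Y: 8>6.
R vs C: X: 2>-1, Y: 8>-1.
R strictly beats every other strategy against every opponent action, so it is strictly dominant.

R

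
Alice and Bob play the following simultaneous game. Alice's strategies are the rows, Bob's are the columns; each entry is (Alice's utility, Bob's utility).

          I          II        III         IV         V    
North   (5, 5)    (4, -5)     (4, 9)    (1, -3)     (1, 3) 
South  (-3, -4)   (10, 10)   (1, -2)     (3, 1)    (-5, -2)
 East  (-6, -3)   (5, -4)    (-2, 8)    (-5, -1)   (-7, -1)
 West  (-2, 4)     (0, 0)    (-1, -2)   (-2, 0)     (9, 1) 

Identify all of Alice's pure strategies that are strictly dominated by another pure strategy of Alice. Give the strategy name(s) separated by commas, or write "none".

North is not dominated — it holds its own against South at I (5>-3); East at I (5>-6); West at I (5>-2).
South: no other strategy beats it everywhere (North at II (10>4); East at I (-3>-6); West at II (10>0)).
East: dominated, since South does at least as well everywhere (I: -3>-6, II: 10>5, III: 1>-2, IV: 3>-5, V: -5>-7).
Nothing dominates West: North at V (9>1); South at I (-2>-3); East at I (-2>-6).

East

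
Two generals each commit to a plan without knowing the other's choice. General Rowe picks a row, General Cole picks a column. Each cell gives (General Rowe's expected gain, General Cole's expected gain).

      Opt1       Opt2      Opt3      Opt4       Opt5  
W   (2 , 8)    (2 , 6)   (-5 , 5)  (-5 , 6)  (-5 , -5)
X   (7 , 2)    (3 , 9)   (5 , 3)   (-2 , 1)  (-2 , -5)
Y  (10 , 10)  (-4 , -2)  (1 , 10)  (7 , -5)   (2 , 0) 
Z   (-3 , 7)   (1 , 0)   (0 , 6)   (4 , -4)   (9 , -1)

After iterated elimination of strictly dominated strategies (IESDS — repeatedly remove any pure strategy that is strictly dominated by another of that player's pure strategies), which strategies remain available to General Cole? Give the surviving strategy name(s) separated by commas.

Opt1, Opt2, Opt3

For General Rowe, X strictly dominates W on the remaining columns (Opt1: 7>2, Opt2: 3>2, Opt3: 5>-5, Opt4: -2>-5, Opt5: -2>-5); eliminate W.
General Cole's strategy Opt4 is strictly dominated by Opt1 (X: 2>1, Y: 10>-5, Z: 7>-4) and is removed.
General Cole's strategy Opt5 is strictly dominated by Opt1 (X: 2>-5, Y: 10>0, Z: 7>-1) and is removed.
For General Rowe, X strictly dominates Z on the remaining columns (Opt1: 7>-3, Opt2: 3>1, Opt3: 5>0); eliminate Z.
Among the remaining strategies, none is strictly dominated by another pure strategy of the same player, so the elimination stops.
Surviving strategies — General Rowe: {X, Y}; General Cole: {Opt1, Opt2, Opt3}.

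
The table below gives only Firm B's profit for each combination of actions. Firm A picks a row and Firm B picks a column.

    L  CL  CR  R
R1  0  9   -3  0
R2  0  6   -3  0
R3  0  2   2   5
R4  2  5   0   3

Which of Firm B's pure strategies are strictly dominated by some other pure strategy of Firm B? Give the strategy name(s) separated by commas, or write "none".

CL strictly dominates L — R1: 9>0, R2: 6>0, R3: 2>0, R4: 5>2.
Nothing dominates CL: L at R1 (9>0); CR at R1 (9>-3); R at R1 (9>0).
CR is strictly dominated by R (R1: 0>-3, R2: 0>-3, R3: 5>2, R4: 3>0).
R: no other strategy beats it everywhere (L at R1 (0=0); CL at R3 (5>2); CR at R1 (0>-3)).

L, CR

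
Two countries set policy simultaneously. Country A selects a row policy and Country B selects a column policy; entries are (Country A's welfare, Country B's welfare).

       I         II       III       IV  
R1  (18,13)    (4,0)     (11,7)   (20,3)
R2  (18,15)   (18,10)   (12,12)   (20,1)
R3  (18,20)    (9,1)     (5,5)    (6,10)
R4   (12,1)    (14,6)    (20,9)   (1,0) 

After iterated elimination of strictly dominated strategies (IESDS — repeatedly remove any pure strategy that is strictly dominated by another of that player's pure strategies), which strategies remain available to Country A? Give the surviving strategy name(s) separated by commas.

Column II is eliminated: III beats it against every remaining row (R1: 7>0, R2: 12>10, R3: 5>1, R4: 9>6).
Country B's strategy IV is strictly dominated by I (R1: 13>3, R2: 15>1, R3: 20>10, R4: 1>0) and is removed.
Among the remaining strategies, none is strictly dominated by another pure strategy of the same player, so the elimination stops.
Surviving strategies — Country A: {R1, R2, R3, R4}; Country B: {I, III}.

R1, R2, R3, R4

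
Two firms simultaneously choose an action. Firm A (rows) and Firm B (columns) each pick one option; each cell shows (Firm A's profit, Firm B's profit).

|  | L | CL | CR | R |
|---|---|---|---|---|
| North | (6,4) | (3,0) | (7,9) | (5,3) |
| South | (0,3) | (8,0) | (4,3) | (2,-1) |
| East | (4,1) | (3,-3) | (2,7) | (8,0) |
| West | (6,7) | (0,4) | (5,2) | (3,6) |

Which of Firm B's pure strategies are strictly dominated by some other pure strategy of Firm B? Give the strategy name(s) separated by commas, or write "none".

L: no other strategy beats it everywhere (CL at North (4>0); CR at South (3=3); R at North (4>3)).
CL: dominated, since L does at least as well everywhere (North: 4>0, South: 3>0, East: 1>-3, West: 7>4).
Nothing dominates CR: L at North (9>4); CL at North (9>0); R at North (9>3).
R: dominated, since L does at least as well everywhere (North: 4>3, South: 3>-1, East: 1>0, West: 7>6).

CL, R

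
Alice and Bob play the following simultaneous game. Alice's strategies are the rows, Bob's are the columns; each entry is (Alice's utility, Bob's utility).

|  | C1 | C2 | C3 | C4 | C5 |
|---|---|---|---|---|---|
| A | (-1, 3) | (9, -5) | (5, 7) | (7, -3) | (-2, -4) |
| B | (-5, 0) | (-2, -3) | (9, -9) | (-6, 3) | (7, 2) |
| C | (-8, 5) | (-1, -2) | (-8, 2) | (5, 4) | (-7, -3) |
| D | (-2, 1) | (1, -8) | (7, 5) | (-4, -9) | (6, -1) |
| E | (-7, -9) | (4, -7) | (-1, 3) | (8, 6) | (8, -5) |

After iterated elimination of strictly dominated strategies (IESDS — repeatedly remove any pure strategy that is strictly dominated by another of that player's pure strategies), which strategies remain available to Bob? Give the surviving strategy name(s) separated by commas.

C1, C3, C4, C5

For Alice, A strictly dominates C on the remaining columns (C1: -1>-8, C2: 9>-1, C3: 5>-8, C4: 7>5, C5: -2>-7); eliminate C.
Column C2 is eliminated: C5 beats it against every remaining row (A: -4>-5, B: 2>-3, D: -1>-8, E: -5>-7).
Among the remaining strategies, none is strictly dominated by another pure strategy of the same player, so the elimination stops.
Surviving strategies — Alice: {A, B, D, E}; Bob: {C1, C3, C4, C5}.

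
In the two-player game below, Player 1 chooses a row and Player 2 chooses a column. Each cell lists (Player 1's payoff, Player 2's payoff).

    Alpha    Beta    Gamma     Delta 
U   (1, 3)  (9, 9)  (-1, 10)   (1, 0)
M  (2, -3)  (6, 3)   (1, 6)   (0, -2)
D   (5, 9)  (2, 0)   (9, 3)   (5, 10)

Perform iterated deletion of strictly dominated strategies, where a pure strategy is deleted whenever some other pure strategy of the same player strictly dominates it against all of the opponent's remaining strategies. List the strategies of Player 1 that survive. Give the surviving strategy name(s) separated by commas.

Column Beta is eliminated: Gamma beats it against every remaining row (U: 10>9, M: 6>3, D: 3>0).
Player 1's strategy U is strictly dominated by D (Alpha: 5>1, Gamma: 9>-1, Delta: 5>1) and is removed.
Row M is eliminated: D beats it against every remaining column (Alpha: 5>2, Gamma: 9>1, Delta: 5>0).
For Player 2, Delta strictly dominates Alpha on the remaining rows (D: 10>9); eliminate Alpha.
Player 2's strategy Gamma is strictly dominated by Delta (D: 10>3) and is removed.
Among the remaining strategies, none is strictly dominated by another pure strategy of the same player, so the elimination stops.
Surviving strategies — Player 1: {D}; Player 2: {Delta}.

D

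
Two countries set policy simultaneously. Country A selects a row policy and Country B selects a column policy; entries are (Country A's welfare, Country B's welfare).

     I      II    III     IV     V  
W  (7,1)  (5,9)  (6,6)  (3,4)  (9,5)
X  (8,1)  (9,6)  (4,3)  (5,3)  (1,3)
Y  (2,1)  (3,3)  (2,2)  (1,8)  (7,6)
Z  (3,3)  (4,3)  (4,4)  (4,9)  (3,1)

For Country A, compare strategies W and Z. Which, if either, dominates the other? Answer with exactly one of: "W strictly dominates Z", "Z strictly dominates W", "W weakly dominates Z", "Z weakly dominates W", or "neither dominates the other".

neither dominates the other

W's payoffs vs Z's, by Country B's action — I: 7>3, II: 5>4, III: 6>4, IV: 3<4, V: 9>3.
W does better at I, II, III, V but worse at IV; neither strategy dominates the other.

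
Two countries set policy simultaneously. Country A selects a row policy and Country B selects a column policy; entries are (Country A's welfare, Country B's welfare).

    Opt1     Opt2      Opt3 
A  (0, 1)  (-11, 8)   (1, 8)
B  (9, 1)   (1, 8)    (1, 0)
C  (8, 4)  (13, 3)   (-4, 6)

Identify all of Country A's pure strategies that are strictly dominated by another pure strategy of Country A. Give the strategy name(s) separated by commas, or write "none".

A is not dominated — it holds its own against B at Opt3 (1=1); C at Opt3 (1>-4).
B is not dominated — it holds its own against A at Opt1 (9>0); C at Opt1 (9>8).
C is not dominated — it holds its own against A at Opt1 (8>0); B at Opt2 (13>1).

none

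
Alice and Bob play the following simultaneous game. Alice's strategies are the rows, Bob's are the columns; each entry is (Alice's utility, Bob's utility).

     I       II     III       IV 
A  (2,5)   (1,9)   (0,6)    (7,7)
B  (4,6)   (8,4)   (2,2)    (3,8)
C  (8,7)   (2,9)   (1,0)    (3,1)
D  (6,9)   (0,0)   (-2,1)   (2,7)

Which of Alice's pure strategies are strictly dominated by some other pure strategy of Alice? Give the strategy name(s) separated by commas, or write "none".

D

A: no other strategy beats it everywhere (B at IV (7>3); C at IV (7>3); D at II (1>0)).
B: no other strategy beats it everywhere (A at I (4>2); C at II (8>2); D at II (8>0)).
C is not dominated — it holds its own against A at I (8>2); B at I (8>4); D at I (8>6).
C strictly dominates D — I: 8>6, II: 2>0, III: 1>-2, IV: 3>2.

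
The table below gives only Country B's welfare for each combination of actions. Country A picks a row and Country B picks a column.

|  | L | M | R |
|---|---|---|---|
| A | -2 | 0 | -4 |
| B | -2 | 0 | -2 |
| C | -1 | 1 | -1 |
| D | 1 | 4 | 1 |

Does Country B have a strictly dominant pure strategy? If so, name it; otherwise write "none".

M vs L: A: 0>-2, B: 0>-2, C: 1>-1, D: 4>1.
M vs R: A: 0>-4, B: 0>-2, C: 1>-1, D: 4>1.
M strictly beats every other strategy against every opponent action, so it is strictly dominant.

M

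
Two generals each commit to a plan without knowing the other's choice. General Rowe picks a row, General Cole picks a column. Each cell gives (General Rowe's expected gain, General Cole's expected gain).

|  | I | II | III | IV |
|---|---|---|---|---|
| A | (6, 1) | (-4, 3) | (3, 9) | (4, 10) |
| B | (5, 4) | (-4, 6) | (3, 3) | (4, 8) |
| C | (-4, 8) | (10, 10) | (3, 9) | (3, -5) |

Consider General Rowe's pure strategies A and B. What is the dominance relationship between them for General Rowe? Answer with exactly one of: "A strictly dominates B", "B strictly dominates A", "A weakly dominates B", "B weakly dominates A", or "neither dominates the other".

A weakly dominates B

A's payoffs vs B's, by General Cole's action — I: 6>5, II: -4=-4, III: 3=3, IV: 4=4.
A is at least as good everywhere and strictly better somewhere (tied only at II, III, IV), so A weakly but not strictly dominates B.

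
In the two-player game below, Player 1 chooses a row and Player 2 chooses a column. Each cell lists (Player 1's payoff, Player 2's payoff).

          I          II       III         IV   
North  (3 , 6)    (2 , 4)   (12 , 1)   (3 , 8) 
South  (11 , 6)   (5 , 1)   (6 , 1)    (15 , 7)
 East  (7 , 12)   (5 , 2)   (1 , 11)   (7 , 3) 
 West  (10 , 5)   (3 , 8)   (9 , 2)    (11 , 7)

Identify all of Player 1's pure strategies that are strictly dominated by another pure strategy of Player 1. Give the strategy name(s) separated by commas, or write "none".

none

North is not dominated — it holds its own against South at III (12>6); East at III (12>1); West at III (12>9).
South is not dominated — it holds its own against North at I (11>3); East at I (11>7); West at I (11>10).
East is not dominated — it holds its own against North at I (7>3); South at II (5=5); West at II (5>3).
West: no other strategy beats it everywhere (North at I (10>3); South at III (9>6); East at I (10>7)).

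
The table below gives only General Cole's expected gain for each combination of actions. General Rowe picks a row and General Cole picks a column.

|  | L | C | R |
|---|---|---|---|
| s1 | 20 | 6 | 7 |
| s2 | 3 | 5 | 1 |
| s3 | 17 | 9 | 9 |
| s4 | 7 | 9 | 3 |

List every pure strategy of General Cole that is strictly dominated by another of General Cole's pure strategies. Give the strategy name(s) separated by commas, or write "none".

R

L is not dominated — it holds its own against C at s1 (20>6); R at s1 (20>7).
Nothing dominates C: L at s2 (5>3); R at s2 (5>1).
L strictly dominates R — s1: 20>7, s2: 3>1, s3: 17>9, s4: 7>3.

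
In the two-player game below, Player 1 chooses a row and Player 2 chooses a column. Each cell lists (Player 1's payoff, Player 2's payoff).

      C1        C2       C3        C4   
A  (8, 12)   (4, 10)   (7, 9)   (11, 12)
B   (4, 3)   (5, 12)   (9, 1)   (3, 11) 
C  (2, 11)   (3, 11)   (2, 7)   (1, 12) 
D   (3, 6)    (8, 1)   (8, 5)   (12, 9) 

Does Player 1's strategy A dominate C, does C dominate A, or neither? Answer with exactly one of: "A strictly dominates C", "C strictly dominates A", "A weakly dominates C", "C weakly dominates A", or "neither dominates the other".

Compare A to C across every action of Player 2: C1: 8>2, C2: 4>3, C3: 7>2, C4: 11>1.
Every comparison favours A, so A strictly dominates C.

A strictly dominates C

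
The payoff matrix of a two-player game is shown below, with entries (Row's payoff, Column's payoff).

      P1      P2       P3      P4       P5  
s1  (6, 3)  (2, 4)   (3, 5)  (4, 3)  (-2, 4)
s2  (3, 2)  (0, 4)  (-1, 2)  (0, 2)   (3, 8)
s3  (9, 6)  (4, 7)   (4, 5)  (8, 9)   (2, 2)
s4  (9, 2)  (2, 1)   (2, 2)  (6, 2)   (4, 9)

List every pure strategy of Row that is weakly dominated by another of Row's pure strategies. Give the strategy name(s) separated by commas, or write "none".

s1 is weakly dominated by s3 (P1: 9>6, P2: 4>2, P3: 4>3, P4: 8>4, P5: 2>-2).
s4 weakly dominates s2 — P1: 9>3, P2: 2>0, P3: 2>-1, P4: 6>0, P5: 4>3.
s3: no other strategy beats it everywhere (s1 at P1 (9>6); s2 at P1 (9>3); s4 at P2 (4>2)).
s4: no other strategy beats it everywhere (s1 at P1 (9>6); s2 at P1 (9>3); s3 at P5 (4>2)).

s1, s2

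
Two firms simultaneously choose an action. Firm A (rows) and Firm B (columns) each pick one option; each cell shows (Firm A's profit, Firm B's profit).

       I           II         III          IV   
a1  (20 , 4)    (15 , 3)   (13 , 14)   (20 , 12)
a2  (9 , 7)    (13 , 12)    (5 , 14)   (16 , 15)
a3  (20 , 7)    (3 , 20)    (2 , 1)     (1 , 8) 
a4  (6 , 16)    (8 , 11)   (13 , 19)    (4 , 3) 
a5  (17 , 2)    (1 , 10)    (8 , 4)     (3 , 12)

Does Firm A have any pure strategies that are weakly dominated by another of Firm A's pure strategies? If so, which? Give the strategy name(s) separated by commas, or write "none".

a2, a3, a4, a5

a1: no other strategy beats it everywhere (a2 at I (20>9); a3 at II (15>3); a4 at I (20>6); a5 at I (20>17)).
a1 weakly dominates a2 — I: 20>9, II: 15>13, III: 13>5, IV: 20>16.
a3: dominated, since a1 does at least as well everywhere (I: 20=20, II: 15>3, III: 13>2, IV: 20>1).
a4 is weakly dominated by a1 (I: 20>6, II: 15>8, III: 13=13, IV: 20>4).
a5: dominated, since a1 does at least as well everywhere (I: 20>17, II: 15>1, III: 13>8, IV: 20>3).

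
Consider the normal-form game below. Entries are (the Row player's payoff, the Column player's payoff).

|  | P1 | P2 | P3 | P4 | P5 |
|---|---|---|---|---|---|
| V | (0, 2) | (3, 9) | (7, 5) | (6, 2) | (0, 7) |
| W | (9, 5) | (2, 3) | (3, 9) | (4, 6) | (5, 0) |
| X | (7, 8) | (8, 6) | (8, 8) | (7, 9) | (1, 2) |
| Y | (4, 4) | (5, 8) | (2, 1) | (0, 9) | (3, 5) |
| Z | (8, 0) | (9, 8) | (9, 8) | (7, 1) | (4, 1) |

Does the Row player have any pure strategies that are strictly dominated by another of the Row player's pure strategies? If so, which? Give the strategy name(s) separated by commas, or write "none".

V: dominated, since X does at least as well everywhere (P1: 7>0, P2: 8>3, P3: 8>7, P4: 7>6, P5: 1>0).
Nothing dominates W: V at P1 (9>0); X at P1 (9>7); Y at P1 (9>4); Z at P1 (9>8).
X: no other strategy beats it everywhere (V at P1 (7>0); W at P2 (8>2); Y at P1 (7>4); Z at P4 (7=7)).
Z strictly dominates Y — P1: 8>4, P2: 9>5, P3: 9>2, P4: 7>0, P5: 4>3.
Z is not dominated — it holds its own against V at P1 (8>0); W at P2 (9>2); X at P1 (8>7); Y at P1 (8>4).

V, Y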